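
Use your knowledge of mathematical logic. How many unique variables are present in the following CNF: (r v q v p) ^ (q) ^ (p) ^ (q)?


Identify each variable that appears in the formula.
Variables found: p, q, r
Count = 3

3


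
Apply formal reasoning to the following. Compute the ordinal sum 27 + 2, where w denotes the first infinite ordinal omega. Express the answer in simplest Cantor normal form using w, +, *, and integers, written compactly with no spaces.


Compute 27 + 2.
Ordinal + is associative but NOT commutative; for finite n>0, n + w = w but w + n stays w+n.
Both operands finite; ordinal + agrees with natural +: 27 + 2 = 29.
Result = 29

29


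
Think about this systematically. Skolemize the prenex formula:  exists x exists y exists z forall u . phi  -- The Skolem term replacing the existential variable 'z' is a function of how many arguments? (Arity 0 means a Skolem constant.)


Quantifier prefix: exists x exists y exists z forall u
'z' is existentially quantified at position 3.
No universal quantifiers precede it.
Skolem function arity = 0 (a Skolem constant)

0


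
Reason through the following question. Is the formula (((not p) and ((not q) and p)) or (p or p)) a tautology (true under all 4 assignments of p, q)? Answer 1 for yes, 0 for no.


Check all 4 assignments:
p=0, q=0: 0
p=0, q=1: 0
p=1, q=0: 1
p=1, q=1: 1
Satisfying count = 2/4.
Tautology iff count = 4: no.

0


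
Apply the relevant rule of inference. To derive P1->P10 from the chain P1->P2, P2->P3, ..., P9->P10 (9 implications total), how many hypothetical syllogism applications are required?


With 9 implications in a chain connecting 10 propositions:
P1->P2, P2->P3, ..., P9->P10
Steps needed = (number of implications) - 1 = 9 - 1 = 8

8


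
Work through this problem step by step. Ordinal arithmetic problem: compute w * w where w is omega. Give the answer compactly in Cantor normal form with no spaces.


Compute w * w.
Ordinal * is associative and left-distributive over +, but NOT commutative; for finite n>1, n*w = w but w*n stays w*n.
w * w = w^2 by definition.
Result = w^2

w^2


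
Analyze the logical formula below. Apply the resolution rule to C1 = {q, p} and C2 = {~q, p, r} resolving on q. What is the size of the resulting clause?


Remove q from C1 and ~q from C2.
C1 remainder: {p}
C2 remainder: {p, r}
Union (resolvent): {p, r}
Resolvent has 2 literal(s).

2


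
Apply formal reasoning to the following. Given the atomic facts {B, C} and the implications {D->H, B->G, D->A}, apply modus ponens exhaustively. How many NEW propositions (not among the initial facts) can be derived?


Initial facts: {B, C}
Apply modus ponens to closure:
  B and B->G  =>  G
Final known: {B, C, G}
New propositions: {G}
Count = 1

1


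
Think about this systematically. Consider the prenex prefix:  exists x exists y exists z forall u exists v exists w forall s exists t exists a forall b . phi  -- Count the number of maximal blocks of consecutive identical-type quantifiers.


Quantifier-type sequence: E E E A E E A E E A  (A=forall, E=exists)
Group into maximal same-type runs:
  Ex3 | Ax1 | Ex2 | Ax1 | Ex2 | Ax1
Number of blocks = 6

6


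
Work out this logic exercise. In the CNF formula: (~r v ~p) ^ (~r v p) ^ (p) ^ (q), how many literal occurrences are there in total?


Counting literals in each clause:
Clause 1: 2 literal(s)
Clause 2: 2 literal(s)
Clause 3: 1 literal(s)
Clause 4: 1 literal(s)
Total = 6

6


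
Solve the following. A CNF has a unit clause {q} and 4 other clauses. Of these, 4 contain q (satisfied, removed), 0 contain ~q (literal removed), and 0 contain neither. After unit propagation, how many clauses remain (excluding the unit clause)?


Satisfied (removed): 4
Shortened (remain): 0
Unchanged (remain): 0
Remaining = 0 + 0 = 0

0


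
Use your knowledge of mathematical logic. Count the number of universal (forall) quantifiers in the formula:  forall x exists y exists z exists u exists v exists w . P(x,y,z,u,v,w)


Quantifier prefix: forall x exists y exists z exists u exists v exists w
Mark each quantifier type:
  U E E E E E
Universal count = 1, Existential count = 5
Asked for universal (forall) quantifiers: 1

1


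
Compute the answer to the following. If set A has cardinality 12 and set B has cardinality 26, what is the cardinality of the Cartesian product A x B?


The Cartesian product A x B contains all ordered pairs (a, b).
|A x B| = |A| * |B| = 12 * 26 = 312

312


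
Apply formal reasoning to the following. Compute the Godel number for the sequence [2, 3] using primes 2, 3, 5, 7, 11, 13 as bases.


Encode each element as an exponent of the corresponding prime:
  2^2 = 4
  3^3 = 27
Product = 4 * 27 = 108

108


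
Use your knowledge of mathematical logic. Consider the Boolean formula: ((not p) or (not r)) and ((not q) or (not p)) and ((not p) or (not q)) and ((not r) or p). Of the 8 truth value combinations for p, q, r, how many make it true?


Evaluate all 8 assignments for p, q, r:
p=0, q=0, r=0: 1
p=0, q=0, r=1: 0
p=0, q=1, r=0: 1
p=0, q=1, r=1: 0
p=1, q=0, r=0: 1
p=1, q=0, r=1: 0
p=1, q=1, r=0: 0
p=1, q=1, r=1: 0
Satisfying count = 3

3


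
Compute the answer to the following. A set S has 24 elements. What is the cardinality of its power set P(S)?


The power set of a set with n elements has 2^n elements.
|P(S)| = 2^24 = 16777216

16777216


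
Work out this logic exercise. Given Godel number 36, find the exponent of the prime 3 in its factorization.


Factorize 36 by dividing by 3 repeatedly.
Division steps: 3 divides 36 exactly 2 time(s).
Exponent of 3 = 2

2


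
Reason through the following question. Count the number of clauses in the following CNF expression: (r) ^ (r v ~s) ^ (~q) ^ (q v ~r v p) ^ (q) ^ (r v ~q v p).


A CNF formula is a conjunction of clauses.
Clauses are separated by ^.
Counting the conjuncts: 6 clauses.

6


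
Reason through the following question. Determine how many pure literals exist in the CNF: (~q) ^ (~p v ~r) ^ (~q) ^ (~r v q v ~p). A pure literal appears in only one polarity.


Check each variable for pure literal status:
p: pure negative
q: mixed (not pure)
r: pure negative
Pure literal count = 2

2


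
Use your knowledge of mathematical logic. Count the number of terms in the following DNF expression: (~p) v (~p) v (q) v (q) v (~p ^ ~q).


A DNF formula is a disjunction of terms (conjunctions).
Terms are separated by v.
Counting the disjuncts: 5 terms.

5


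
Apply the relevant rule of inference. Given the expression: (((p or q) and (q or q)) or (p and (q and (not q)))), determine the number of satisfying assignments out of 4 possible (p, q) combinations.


Check all 4 assignments:
p=0, q=0: 0
p=0, q=1: 1
p=1, q=0: 0
p=1, q=1: 1
Count of True = 2

2


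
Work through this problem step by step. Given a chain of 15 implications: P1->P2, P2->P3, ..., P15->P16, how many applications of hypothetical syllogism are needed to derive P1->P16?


With 15 implications in a chain connecting 16 propositions:
P1->P2, P2->P3, ..., P15->P16
Steps needed = (number of implications) - 1 = 15 - 1 = 14

14


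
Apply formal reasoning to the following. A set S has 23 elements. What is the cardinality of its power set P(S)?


The power set of a set with n elements has 2^n elements.
|P(S)| = 2^23 = 8388608

8388608


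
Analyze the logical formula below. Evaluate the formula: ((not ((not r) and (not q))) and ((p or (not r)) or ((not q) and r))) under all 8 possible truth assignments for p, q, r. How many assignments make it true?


Check all 8 assignments:
p=0, q=0, r=0: 0
p=0, q=0, r=1: 1
p=0, q=1, r=0: 1
p=0, q=1, r=1: 0
p=1, q=0, r=0: 0
p=1, q=0, r=1: 1
p=1, q=1, r=0: 1
p=1, q=1, r=1: 1
Count of True = 5

5


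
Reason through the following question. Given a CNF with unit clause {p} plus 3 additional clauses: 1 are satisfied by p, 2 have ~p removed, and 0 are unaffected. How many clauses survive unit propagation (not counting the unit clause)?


Satisfied (removed): 1
Shortened (remain): 2
Unchanged (remain): 0
Remaining = 2 + 0 = 2

2


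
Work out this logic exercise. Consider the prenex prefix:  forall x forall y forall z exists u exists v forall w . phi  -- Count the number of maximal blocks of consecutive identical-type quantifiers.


Quantifier-type sequence: A A A E E A  (A=forall, E=exists)
Group into maximal same-type runs:
  Ax3 | Ex2 | Ax1
Number of blocks = 3

3


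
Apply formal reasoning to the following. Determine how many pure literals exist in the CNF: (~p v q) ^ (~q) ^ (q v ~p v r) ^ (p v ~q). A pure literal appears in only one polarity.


Check each variable for pure literal status:
p: mixed (not pure)
q: mixed (not pure)
r: pure positive
Pure literal count = 1

1


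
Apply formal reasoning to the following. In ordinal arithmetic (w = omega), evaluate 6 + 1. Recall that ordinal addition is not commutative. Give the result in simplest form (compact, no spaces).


Compute 6 + 1.
Ordinal + is associative but NOT commutative; for finite n>0, n + w = w but w + n stays w+n.
Both operands finite; ordinal + agrees with natural +: 6 + 1 = 7.
Result = 7

7


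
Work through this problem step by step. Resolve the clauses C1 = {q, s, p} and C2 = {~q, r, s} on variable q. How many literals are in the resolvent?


Remove q from C1 and ~q from C2.
C1 remainder: {s, p}
C2 remainder: {r, s}
Union (resolvent): {p, r, s}
Resolvent has 3 literal(s).

3


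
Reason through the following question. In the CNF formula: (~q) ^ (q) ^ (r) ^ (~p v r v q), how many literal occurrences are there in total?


Counting literals in each clause:
Clause 1: 1 literal(s)
Clause 2: 1 literal(s)
Clause 3: 1 literal(s)
Clause 4: 3 literal(s)
Total = 6

6


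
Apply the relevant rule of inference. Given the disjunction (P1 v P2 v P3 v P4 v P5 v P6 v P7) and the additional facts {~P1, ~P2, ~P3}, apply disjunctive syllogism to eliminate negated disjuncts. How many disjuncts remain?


Original disjuncts (7): P1, P2, P3, P4, P5, P6, P7
Negated (eliminate): ~P1, ~P2, ~P3
Remaining disjuncts: P4, P5, P6, P7
Count = 7 - 3 = 4

4


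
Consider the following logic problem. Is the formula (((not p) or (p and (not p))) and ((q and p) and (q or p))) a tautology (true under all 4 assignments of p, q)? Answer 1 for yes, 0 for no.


Check all 4 assignments:
p=0, q=0: 0
p=0, q=1: 0
p=1, q=0: 0
p=1, q=1: 0
Satisfying count = 0/4.
Tautology iff count = 4: no.

0


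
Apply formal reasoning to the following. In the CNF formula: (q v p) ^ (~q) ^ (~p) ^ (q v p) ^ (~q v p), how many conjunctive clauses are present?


A CNF formula is a conjunction of clauses.
Clauses are separated by ^.
Counting the conjuncts: 5 clauses.

5


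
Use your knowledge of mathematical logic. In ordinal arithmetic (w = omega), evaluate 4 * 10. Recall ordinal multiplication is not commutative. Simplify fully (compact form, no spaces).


Compute 4 * 10.
Ordinal * is associative and left-distributive over +, but NOT commutative; for finite n>1, n*w = w but w*n stays w*n.
Both finite; ordinal * agrees with natural *: 4 * 10 = 40.
Result = 40

40


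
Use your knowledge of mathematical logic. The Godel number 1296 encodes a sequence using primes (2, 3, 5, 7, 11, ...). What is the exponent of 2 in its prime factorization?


Factorize 1296 by dividing by 2 repeatedly.
Division steps: 2 divides 1296 exactly 4 time(s).
Exponent of 2 = 4

4


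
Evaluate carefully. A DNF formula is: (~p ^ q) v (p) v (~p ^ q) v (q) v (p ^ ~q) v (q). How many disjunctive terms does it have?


A DNF formula is a disjunction of terms (conjunctions).
Terms are separated by v.
Counting the disjuncts: 6 terms.

6


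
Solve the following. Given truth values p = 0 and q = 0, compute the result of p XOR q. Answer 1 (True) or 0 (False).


p = 0, q = 0
Operation: p XOR q
Evaluate: 0 XOR 0 = 0

0


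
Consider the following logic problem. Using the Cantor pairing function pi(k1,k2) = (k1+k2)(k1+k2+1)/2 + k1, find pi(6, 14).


k1 + k2 = 20
(k1+k2)(k1+k2+1)/2 = 20 * 21 / 2 = 210
pi = 210 + 6 = 216

216


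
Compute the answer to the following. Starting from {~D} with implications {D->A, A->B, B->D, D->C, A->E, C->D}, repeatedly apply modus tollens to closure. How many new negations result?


Initial negated facts: {~D}
Apply modus tollens to closure:
  ~D and B->D  =>  ~B
  ~D and C->D  =>  ~C
  ~B and A->B  =>  ~A
Final negated: {~A, ~B, ~C, ~D}
New negations: {~A, ~B, ~C}
Count = 3

3


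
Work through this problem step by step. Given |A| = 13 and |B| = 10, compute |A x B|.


The Cartesian product A x B contains all ordered pairs (a, b).
|A x B| = |A| * |B| = 13 * 10 = 130

130


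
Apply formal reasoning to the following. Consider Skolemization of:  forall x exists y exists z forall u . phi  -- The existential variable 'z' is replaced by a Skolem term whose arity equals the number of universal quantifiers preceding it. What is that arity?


Quantifier prefix: forall x exists y exists z forall u
'z' is existentially quantified at position 3.
Universal variables preceding it: x
Skolem function arity = 1

1


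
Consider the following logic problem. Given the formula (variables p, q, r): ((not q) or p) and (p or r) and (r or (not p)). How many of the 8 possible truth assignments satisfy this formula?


Evaluate all 8 assignments for p, q, r:
p=0, q=0, r=0: 0
p=0, q=0, r=1: 1
p=0, q=1, r=0: 0
p=0, q=1, r=1: 0
p=1, q=0, r=0: 0
p=1, q=0, r=1: 1
p=1, q=1, r=0: 0
p=1, q=1, r=1: 1
Satisfying count = 3

3


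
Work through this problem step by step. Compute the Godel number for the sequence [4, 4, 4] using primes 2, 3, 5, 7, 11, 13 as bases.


Encode each element as an exponent of the corresponding prime:
  2^4 = 16
  3^4 = 81
  5^4 = 625
Product = 16 * 81 * 625 = 810000

810000


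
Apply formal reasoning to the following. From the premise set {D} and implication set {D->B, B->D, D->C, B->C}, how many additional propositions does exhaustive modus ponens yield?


Initial facts: {D}
Apply modus ponens to closure:
  D and D->B  =>  B
  D and D->C  =>  C
Final known: {B, C, D}
New propositions: {B, C}
Count = 2

2


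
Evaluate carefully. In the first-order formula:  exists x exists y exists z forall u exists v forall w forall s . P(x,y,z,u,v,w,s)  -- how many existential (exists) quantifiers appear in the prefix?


Quantifier prefix: exists x exists y exists z forall u exists v forall w forall s
Mark each quantifier type:
  E E E U E U U
Universal count = 3, Existential count = 4
Asked for existential (exists) quantifiers: 4

4


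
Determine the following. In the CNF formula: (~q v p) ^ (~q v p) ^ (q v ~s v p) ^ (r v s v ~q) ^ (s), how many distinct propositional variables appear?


Identify each variable that appears in the formula.
Variables found: p, q, r, s
Count = 4

4


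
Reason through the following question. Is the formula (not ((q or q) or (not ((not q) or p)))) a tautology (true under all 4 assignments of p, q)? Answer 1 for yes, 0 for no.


Check all 4 assignments:
p=0, q=0: 1
p=0, q=1: 0
p=1, q=0: 1
p=1, q=1: 0
Satisfying count = 2/4.
Tautology iff count = 4: no.

0


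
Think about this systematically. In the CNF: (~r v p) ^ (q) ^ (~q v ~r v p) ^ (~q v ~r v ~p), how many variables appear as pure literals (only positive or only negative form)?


Check each variable for pure literal status:
p: mixed (not pure)
q: mixed (not pure)
r: pure negative
Pure literal count = 1

1


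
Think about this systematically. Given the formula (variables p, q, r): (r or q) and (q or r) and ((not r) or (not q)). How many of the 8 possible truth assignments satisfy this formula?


Evaluate all 8 assignments for p, q, r:
p=0, q=0, r=0: 0
p=0, q=0, r=1: 1
p=0, q=1, r=0: 1
p=0, q=1, r=1: 0
p=1, q=0, r=0: 0
p=1, q=0, r=1: 1
p=1, q=1, r=0: 1
p=1, q=1, r=1: 0
Satisfying count = 4

4


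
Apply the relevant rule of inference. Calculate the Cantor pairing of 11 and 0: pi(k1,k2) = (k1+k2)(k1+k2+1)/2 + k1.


k1 + k2 = 11
(k1+k2)(k1+k2+1)/2 = 11 * 12 / 2 = 66
pi = 66 + 11 = 77

77


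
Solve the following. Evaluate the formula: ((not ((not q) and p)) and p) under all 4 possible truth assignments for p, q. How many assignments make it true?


Check all 4 assignments:
p=0, q=0: 0
p=0, q=1: 0
p=1, q=0: 0
p=1, q=1: 1
Count of True = 1

1


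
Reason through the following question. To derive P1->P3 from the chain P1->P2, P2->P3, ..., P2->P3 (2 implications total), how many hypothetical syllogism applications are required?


With 2 implications in a chain connecting 3 propositions:
P1->P2, P2->P3, ..., P2->P3
Steps needed = (number of implications) - 1 = 2 - 1 = 1

1


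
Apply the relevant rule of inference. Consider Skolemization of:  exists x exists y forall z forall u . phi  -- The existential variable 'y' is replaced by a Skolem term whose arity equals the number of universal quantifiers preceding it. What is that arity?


Quantifier prefix: exists x exists y forall z forall u
'y' is existentially quantified at position 2.
No universal quantifiers precede it.
Skolem function arity = 0 (a Skolem constant)

0


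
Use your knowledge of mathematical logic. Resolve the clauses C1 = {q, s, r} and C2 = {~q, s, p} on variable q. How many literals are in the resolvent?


Remove q from C1 and ~q from C2.
C1 remainder: {s, r}
C2 remainder: {s, p}
Union (resolvent): {p, r, s}
Resolvent has 3 literal(s).

3


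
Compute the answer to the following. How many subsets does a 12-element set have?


The power set of a set with n elements has 2^n elements.
|P(S)| = 2^12 = 4096

4096


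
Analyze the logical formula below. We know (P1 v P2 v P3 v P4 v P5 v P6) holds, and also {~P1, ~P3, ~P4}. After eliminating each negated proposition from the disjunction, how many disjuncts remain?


Original disjuncts (6): P1, P2, P3, P4, P5, P6
Negated (eliminate): ~P1, ~P3, ~P4
Remaining disjuncts: P2, P5, P6
Count = 6 - 3 = 3

3


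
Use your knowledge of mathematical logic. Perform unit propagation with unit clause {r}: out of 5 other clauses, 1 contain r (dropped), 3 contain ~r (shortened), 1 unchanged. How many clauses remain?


Satisfied (removed): 1
Shortened (remain): 3
Unchanged (remain): 1
Remaining = 3 + 1 = 4

4


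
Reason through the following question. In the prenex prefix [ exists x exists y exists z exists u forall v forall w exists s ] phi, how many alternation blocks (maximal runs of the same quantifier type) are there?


Quantifier-type sequence: E E E E A A E  (A=forall, E=exists)
Group into maximal same-type runs:
  Ex4 | Ax2 | Ex1
Number of blocks = 3

3


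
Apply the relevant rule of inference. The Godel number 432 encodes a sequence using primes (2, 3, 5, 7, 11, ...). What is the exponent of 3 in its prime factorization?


Factorize 432 by dividing by 3 repeatedly.
Division steps: 3 divides 432 exactly 3 time(s).
Exponent of 3 = 3

3


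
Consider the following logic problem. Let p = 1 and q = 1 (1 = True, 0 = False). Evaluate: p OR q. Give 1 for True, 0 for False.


p = 1, q = 1
Operation: p OR q
Evaluate: 1 OR 1 = 1

1


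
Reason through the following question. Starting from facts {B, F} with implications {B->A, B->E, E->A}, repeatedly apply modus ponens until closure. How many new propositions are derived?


Initial facts: {B, F}
Apply modus ponens to closure:
  B and B->A  =>  A
  B and B->E  =>  E
Final known: {A, B, E, F}
New propositions: {A, E}
Count = 2

2


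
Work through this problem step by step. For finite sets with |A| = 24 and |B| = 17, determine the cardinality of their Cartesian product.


The Cartesian product A x B contains all ordered pairs (a, b).
|A x B| = |A| * |B| = 24 * 17 = 408

408


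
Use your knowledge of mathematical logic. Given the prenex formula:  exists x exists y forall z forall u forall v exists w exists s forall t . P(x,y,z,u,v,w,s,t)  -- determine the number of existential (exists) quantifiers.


Quantifier prefix: exists x exists y forall z forall u forall v exists w exists s forall t
Mark each quantifier type:
  E E U U U E E U
Universal count = 4, Existential count = 4
Asked for existential (exists) quantifiers: 4

4


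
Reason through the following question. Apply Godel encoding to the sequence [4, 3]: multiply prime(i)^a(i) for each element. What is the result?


Encode each element as an exponent of the corresponding prime:
  2^4 = 16
  3^3 = 27
Product = 16 * 27 = 432

432


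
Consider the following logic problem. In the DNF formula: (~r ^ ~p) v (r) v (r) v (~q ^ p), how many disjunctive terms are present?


A DNF formula is a disjunction of terms (conjunctions).
Terms are separated by v.
Counting the disjuncts: 4 terms.

4


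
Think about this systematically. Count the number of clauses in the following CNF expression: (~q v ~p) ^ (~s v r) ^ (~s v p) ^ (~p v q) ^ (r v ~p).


A CNF formula is a conjunction of clauses.
Clauses are separated by ^.
Counting the conjuncts: 5 clauses.

5


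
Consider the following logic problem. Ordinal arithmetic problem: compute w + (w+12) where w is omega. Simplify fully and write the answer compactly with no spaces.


Compute w + (w+12).
Ordinal + is associative but NOT commutative; for finite n>0, n + w = w but w + n stays w+n.
w + (w+12) = (w+w) + 12 = w*2+12.
Result = w*2+12

w*2+12


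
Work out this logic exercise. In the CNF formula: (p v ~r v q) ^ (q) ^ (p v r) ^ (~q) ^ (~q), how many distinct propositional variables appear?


Identify each variable that appears in the formula.
Variables found: p, q, r
Count = 3

3


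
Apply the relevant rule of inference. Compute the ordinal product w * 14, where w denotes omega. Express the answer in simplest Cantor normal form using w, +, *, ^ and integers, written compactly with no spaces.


Compute w * 14.
Ordinal * is associative and left-distributive over +, but NOT commutative; for finite n>1, n*w = w but w*n stays w*n.
w * 14 means 14 copies of w concatenated: w*14.
Result = w*14

w*14


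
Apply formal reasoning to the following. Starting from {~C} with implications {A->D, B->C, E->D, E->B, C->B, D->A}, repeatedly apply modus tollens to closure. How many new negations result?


Initial negated facts: {~C}
Apply modus tollens to closure:
  ~C and B->C  =>  ~B
  ~B and E->B  =>  ~E
Final negated: {~B, ~C, ~E}
New negations: {~B, ~E}
Count = 2

2


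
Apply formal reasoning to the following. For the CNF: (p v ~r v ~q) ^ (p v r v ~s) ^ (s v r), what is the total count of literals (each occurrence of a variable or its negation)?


Counting literals in each clause:
Clause 1: 3 literal(s)
Clause 2: 3 literal(s)
Clause 3: 2 literal(s)
Total = 8

8


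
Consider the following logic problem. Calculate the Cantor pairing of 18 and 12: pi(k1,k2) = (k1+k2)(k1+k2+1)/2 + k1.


k1 + k2 = 30
(k1+k2)(k1+k2+1)/2 = 30 * 31 / 2 = 465
pi = 465 + 18 = 483

483


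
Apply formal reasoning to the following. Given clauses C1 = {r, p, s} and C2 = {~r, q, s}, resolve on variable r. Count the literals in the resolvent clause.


Remove r from C1 and ~r from C2.
C1 remainder: {p, s}
C2 remainder: {q, s}
Union (resolvent): {p, q, s}
Resolvent has 3 literal(s).

3


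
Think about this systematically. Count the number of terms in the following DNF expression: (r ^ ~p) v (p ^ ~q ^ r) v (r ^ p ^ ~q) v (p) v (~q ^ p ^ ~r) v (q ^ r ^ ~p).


A DNF formula is a disjunction of terms (conjunctions).
Terms are separated by v.
Counting the disjuncts: 6 terms.

6


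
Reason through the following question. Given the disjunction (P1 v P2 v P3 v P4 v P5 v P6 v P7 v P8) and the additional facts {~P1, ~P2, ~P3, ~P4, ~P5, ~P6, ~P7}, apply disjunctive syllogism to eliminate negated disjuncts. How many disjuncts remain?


Original disjuncts (8): P1, P2, P3, P4, P5, P6, P7, P8
Negated (eliminate): ~P1, ~P2, ~P3, ~P4, ~P5, ~P6, ~P7
Remaining disjuncts: P8
Count = 8 - 7 = 1

1


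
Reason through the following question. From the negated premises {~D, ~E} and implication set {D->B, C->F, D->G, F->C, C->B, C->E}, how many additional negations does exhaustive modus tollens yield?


Initial negated facts: {~D, ~E}
Apply modus tollens to closure:
  ~E and C->E  =>  ~C
  ~C and F->C  =>  ~F
Final negated: {~C, ~D, ~E, ~F}
New negations: {~C, ~F}
Count = 2

2


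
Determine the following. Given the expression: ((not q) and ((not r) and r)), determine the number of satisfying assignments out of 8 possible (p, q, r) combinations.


Check all 8 assignments:
p=0, q=0, r=0: 0
p=0, q=0, r=1: 0
p=0, q=1, r=0: 0
p=0, q=1, r=1: 0
p=1, q=0, r=0: 0
p=1, q=0, r=1: 0
p=1, q=1, r=0: 0
p=1, q=1, r=1: 0
Count of True = 0

0


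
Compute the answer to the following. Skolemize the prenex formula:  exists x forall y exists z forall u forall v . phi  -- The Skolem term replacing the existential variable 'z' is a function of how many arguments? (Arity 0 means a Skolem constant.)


Quantifier prefix: exists x forall y exists z forall u forall v
'z' is existentially quantified at position 3.
Universal variables preceding it: y
Skolem function arity = 1

1


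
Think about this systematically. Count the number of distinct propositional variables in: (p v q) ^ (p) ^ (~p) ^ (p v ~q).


Identify each variable that appears in the formula.
Variables found: p, q
Count = 2

2


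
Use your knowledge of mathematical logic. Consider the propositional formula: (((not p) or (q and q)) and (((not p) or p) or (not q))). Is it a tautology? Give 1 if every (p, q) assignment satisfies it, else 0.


Check all 4 assignments:
p=0, q=0: 1
p=0, q=1: 1
p=1, q=0: 0
p=1, q=1: 1
Satisfying count = 3/4.
Tautology iff count = 4: no.

0


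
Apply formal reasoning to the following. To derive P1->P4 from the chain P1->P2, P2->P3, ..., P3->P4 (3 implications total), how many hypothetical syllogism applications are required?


With 3 implications in a chain connecting 4 propositions:
P1->P2, P2->P3, ..., P3->P4
Steps needed = (number of implications) - 1 = 3 - 1 = 2

2


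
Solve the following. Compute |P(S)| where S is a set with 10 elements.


The power set of a set with n elements has 2^n elements.
|P(S)| = 2^10 = 1024

1024


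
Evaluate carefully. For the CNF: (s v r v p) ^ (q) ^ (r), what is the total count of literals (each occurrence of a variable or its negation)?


Counting literals in each clause:
Clause 1: 3 literal(s)
Clause 2: 1 literal(s)
Clause 3: 1 literal(s)
Total = 5

5


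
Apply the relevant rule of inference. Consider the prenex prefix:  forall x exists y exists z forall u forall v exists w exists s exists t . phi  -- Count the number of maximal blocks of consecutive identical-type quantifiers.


Quantifier-type sequence: A E E A A E E E  (A=forall, E=exists)
Group into maximal same-type runs:
  Ax1 | Ex2 | Ax2 | Ex3
Number of blocks = 4

4


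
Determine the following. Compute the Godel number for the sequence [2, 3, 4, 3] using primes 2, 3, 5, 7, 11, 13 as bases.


Encode each element as an exponent of the corresponding prime:
  2^2 = 4
  3^3 = 27
  5^4 = 625
  7^3 = 343
Product = 4 * 27 * 625 * 343 = 23152500

23152500


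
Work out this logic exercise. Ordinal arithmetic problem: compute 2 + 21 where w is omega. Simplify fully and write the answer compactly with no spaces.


Compute 2 + 21.
Ordinal + is associative but NOT commutative; for finite n>0, n + w = w but w + n stays w+n.
Both operands finite; ordinal + agrees with natural +: 2 + 21 = 23.
Result = 23

23


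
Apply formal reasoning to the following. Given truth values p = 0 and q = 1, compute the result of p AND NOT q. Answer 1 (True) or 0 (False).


p = 0, q = 1
Operation: p AND NOT q
Evaluate: 0 AND NOT 1 = 0

0


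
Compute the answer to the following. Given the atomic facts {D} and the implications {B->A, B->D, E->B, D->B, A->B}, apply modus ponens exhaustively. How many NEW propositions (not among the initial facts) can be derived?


Initial facts: {D}
Apply modus ponens to closure:
  D and D->B  =>  B
  B and B->A  =>  A
Final known: {A, B, D}
New propositions: {A, B}
Count = 2

2


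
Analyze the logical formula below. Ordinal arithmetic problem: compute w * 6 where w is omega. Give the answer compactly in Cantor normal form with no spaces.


Compute w * 6.
Ordinal * is associative and left-distributive over +, but NOT commutative; for finite n>1, n*w = w but w*n stays w*n.
w * 6 means 6 copies of w concatenated: w*6.
Result = w*6

w*6


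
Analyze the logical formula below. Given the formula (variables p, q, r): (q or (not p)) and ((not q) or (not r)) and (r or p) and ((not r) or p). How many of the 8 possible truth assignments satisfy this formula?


Evaluate all 8 assignments for p, q, r:
p=0, q=0, r=0: 0
p=0, q=0, r=1: 0
p=0, q=1, r=0: 0
p=0, q=1, r=1: 0
p=1, q=0, r=0: 0
p=1, q=0, r=1: 0
p=1, q=1, r=0: 1
p=1, q=1, r=1: 0
Satisfying count = 1

1


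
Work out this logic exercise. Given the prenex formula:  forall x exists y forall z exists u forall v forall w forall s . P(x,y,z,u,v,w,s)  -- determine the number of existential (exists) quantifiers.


Quantifier prefix: forall x exists y forall z exists u forall v forall w forall s
Mark each quantifier type:
  U E U E U U U
Universal count = 5, Existential count = 2
Asked for existential (exists) quantifiers: 2

2


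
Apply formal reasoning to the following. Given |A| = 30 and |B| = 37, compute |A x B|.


The Cartesian product A x B contains all ordered pairs (a, b).
|A x B| = |A| * |B| = 30 * 37 = 1110

1110


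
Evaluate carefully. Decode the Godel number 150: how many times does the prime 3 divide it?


Factorize 150 by dividing by 3 repeatedly.
Division steps: 3 divides 150 exactly 1 time(s).
Exponent of 3 = 1

1


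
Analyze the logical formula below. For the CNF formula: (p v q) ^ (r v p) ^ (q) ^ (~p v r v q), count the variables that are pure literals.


Check each variable for pure literal status:
p: mixed (not pure)
q: pure positive
r: pure positive
Pure literal count = 2

2


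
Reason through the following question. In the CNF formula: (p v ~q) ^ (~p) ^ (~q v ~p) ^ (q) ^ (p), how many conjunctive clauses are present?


A CNF formula is a conjunction of clauses.
Clauses are separated by ^.
Counting the conjuncts: 5 clauses.

5


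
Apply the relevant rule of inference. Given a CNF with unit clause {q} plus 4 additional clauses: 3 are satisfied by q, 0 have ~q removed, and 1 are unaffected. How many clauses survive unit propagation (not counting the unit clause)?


Satisfied (removed): 3
Shortened (remain): 0
Unchanged (remain): 1
Remaining = 0 + 1 = 1

1


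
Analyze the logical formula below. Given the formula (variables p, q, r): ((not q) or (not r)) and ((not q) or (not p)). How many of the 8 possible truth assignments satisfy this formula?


Evaluate all 8 assignments for p, q, r:
p=0, q=0, r=0: 1
p=0, q=0, r=1: 1
p=0, q=1, r=0: 1
p=0, q=1, r=1: 0
p=1, q=0, r=0: 1
p=1, q=0, r=1: 1
p=1, q=1, r=0: 0
p=1, q=1, r=1: 0
Satisfying count = 5

5


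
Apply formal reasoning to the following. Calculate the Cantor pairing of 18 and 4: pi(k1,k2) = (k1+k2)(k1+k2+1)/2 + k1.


k1 + k2 = 22
(k1+k2)(k1+k2+1)/2 = 22 * 23 / 2 = 253
pi = 253 + 18 = 271

271


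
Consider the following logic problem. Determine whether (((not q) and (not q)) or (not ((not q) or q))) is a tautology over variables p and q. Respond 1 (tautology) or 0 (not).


Check all 4 assignments:
p=0, q=0: 1
p=0, q=1: 0
p=1, q=0: 1
p=1, q=1: 0
Satisfying count = 2/4.
Tautology iff count = 4: no.

0


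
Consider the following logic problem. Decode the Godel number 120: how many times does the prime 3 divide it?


Factorize 120 by dividing by 3 repeatedly.
Division steps: 3 divides 120 exactly 1 time(s).
Exponent of 3 = 1

1


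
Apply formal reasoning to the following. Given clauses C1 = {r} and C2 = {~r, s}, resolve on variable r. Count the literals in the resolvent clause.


Remove r from C1 and ~r from C2.
C1 remainder: {}
C2 remainder: {s}
Union (resolvent): {s}
Resolvent has 1 literal(s).

1


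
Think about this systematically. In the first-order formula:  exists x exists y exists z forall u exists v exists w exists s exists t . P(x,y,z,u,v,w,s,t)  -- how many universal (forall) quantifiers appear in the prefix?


Quantifier prefix: exists x exists y exists z forall u exists v exists w exists s exists t
Mark each quantifier type:
  E E E U E E E E
Universal count = 1, Existential count = 7
Asked for universal (forall) quantifiers: 1

1


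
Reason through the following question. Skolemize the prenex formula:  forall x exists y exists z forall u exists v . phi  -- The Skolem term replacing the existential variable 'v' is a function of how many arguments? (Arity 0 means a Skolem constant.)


Quantifier prefix: forall x exists y exists z forall u exists v
'v' is existentially quantified at position 5.
Universal variables preceding it: x, u
Skolem function arity = 2

2


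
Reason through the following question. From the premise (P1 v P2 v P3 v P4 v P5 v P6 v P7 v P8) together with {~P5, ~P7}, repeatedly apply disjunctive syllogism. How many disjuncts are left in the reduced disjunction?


Original disjuncts (8): P1, P2, P3, P4, P5, P6, P7, P8
Negated (eliminate): ~P5, ~P7
Remaining disjuncts: P1, P2, P3, P4, P6, P8
Count = 8 - 2 = 6

6


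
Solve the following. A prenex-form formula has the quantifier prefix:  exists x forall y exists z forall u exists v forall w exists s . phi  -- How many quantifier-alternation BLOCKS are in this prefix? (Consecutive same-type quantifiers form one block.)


Quantifier-type sequence: E A E A E A E  (A=forall, E=exists)
Group into maximal same-type runs:
  Ex1 | Ax1 | Ex1 | Ax1 | Ex1 | Ax1 | Ex1
Number of blocks = 7

7


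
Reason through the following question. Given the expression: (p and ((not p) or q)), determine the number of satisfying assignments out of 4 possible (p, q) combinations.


Check all 4 assignments:
p=0, q=0: 0
p=0, q=1: 0
p=1, q=0: 0
p=1, q=1: 1
Count of True = 1

1


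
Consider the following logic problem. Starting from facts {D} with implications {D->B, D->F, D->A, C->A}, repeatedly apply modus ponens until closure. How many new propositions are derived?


Initial facts: {D}
Apply modus ponens to closure:
  D and D->B  =>  B
  D and D->F  =>  F
  D and D->A  =>  A
Final known: {A, B, D, F}
New propositions: {A, B, F}
Count = 3

3


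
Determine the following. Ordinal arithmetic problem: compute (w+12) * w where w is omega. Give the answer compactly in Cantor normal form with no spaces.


Compute (w+12) * w.
Ordinal * is associative and left-distributive over +, but NOT commutative; for finite n>1, n*w = w but w*n stays w*n.
(w+12) * w = sup{(w+12)*k : k<w} = sup{w*k+12} = w^2 (the +12 tail is absorbed in the limit).
Result = w^2

w^2


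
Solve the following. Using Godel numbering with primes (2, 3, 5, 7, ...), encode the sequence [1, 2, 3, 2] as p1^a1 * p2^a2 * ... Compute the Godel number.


Encode each element as an exponent of the corresponding prime:
  2^1 = 2
  3^2 = 9
  5^3 = 125
  7^2 = 49
Product = 2 * 9 * 125 * 49 = 110250

110250


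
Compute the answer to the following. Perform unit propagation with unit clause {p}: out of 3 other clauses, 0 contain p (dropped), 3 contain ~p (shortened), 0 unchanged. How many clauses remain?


Satisfied (removed): 0
Shortened (remain): 3
Unchanged (remain): 0
Remaining = 3 + 0 = 3

3


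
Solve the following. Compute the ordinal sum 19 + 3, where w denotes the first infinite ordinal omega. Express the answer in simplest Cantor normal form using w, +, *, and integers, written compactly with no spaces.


Compute 19 + 3.
Ordinal + is associative but NOT commutative; for finite n>0, n + w = w but w + n stays w+n.
Both operands finite; ordinal + agrees with natural +: 19 + 3 = 22.
Result = 22

22


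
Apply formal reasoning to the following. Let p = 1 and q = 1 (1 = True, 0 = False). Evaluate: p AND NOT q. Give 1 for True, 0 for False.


p = 1, q = 1
Operation: p AND NOT q
Evaluate: 1 AND NOT 1 = 0

0


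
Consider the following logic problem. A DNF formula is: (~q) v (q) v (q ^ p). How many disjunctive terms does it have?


A DNF formula is a disjunction of terms (conjunctions).
Terms are separated by v.
Counting the disjuncts: 3 terms.

3


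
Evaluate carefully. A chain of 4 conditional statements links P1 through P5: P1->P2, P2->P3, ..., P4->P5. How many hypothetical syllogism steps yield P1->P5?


With 4 implications in a chain connecting 5 propositions:
P1->P2, P2->P3, ..., P4->P5
Steps needed = (number of implications) - 1 = 4 - 1 = 3

3


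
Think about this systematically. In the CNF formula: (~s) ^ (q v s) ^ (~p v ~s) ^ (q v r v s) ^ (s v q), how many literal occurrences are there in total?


Counting literals in each clause:
Clause 1: 1 literal(s)
Clause 2: 2 literal(s)
Clause 3: 2 literal(s)
Clause 4: 3 literal(s)
Clause 5: 2 literal(s)
Total = 10

10


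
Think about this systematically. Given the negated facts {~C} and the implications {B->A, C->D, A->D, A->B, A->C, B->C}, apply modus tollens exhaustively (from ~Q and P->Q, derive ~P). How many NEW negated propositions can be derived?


Initial negated facts: {~C}
Apply modus tollens to closure:
  ~C and A->C  =>  ~A
  ~C and B->C  =>  ~B
Final negated: {~A, ~B, ~C}
New negations: {~A, ~B}
Count = 2

2


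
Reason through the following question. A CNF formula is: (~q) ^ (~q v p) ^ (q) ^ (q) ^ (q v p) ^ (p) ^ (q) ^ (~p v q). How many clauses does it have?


A CNF formula is a conjunction of clauses.
Clauses are separated by ^.
Counting the conjuncts: 8 clauses.

8


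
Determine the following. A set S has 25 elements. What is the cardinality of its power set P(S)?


The power set of a set with n elements has 2^n elements.
|P(S)| = 2^25 = 33554432

33554432


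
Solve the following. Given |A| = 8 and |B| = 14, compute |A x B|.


The Cartesian product A x B contains all ordered pairs (a, b).
|A x B| = |A| * |B| = 8 * 14 = 112

112


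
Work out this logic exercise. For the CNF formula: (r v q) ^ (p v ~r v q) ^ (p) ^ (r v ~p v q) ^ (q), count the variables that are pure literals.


Check each variable for pure literal status:
p: mixed (not pure)
q: pure positive
r: mixed (not pure)
Pure literal count = 1

1


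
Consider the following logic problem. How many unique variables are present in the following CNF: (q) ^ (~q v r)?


Identify each variable that appears in the formula.
Variables found: q, r
Count = 2

2


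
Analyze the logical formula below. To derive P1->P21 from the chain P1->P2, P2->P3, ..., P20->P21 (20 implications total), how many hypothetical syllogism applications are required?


With 20 implications in a chain connecting 21 propositions:
P1->P2, P2->P3, ..., P20->P21
Steps needed = (number of implications) - 1 = 20 - 1 = 19

19


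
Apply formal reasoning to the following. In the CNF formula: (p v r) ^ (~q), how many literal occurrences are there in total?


Counting literals in each clause:
Clause 1: 2 literal(s)
Clause 2: 1 literal(s)
Total = 3

3


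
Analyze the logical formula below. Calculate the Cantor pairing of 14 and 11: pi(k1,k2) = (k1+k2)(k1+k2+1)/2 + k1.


k1 + k2 = 25
(k1+k2)(k1+k2+1)/2 = 25 * 26 / 2 = 325
pi = 325 + 14 = 339

339


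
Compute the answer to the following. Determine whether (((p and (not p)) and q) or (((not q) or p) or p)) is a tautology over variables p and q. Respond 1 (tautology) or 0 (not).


Check all 4 assignments:
p=0, q=0: 1
p=0, q=1: 0
p=1, q=0: 1
p=1, q=1: 1
Satisfying count = 3/4.
Tautology iff count = 4: no.

0


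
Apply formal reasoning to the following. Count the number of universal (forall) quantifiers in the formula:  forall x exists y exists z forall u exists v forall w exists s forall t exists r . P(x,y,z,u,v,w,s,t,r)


Quantifier prefix: forall x exists y exists z forall u exists v forall w exists s forall t exists r
Mark each quantifier type:
  U E E U E U E U E
Universal count = 4, Existential count = 5
Asked for universal (forall) quantifiers: 4

4
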